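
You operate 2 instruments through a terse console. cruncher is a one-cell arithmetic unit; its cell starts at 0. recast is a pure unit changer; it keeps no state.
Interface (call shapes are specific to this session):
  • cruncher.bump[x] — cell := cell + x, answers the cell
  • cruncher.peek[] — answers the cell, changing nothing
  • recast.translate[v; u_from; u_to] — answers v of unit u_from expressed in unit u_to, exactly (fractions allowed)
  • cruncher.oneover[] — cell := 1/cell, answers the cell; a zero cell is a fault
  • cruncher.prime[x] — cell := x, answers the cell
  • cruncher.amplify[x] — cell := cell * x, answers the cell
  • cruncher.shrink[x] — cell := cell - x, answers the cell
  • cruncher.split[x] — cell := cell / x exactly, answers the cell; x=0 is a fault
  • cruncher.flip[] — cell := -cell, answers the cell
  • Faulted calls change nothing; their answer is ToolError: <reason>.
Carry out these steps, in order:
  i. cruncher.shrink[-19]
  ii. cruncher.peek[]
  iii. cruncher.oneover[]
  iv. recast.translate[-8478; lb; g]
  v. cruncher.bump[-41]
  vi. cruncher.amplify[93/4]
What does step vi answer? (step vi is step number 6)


;; 1. cruncher.shrink(-19) ~> 19
;; 2. cruncher.peek() ~> 19
;; 3. cruncher.oneover() ~> 1/19
;; 4. recast.translate(-8478, lb, g) ~> -192277805643/50000
;; 5. cruncher.bump(-41) ~> -778/19
;; 6. cruncher.amplify(93/4) ~> -36177/38

Answer: -36177/38


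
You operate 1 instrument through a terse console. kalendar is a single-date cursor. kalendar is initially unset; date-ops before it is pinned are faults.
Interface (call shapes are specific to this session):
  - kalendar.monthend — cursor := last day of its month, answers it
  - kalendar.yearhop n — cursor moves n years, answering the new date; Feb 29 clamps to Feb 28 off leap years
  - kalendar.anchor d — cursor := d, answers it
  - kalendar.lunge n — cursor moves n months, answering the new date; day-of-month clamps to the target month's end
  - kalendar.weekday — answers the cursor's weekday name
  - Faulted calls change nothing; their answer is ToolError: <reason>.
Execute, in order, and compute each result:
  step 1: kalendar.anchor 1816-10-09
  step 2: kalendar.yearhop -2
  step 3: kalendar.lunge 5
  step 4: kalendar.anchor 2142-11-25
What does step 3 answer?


Do: kalendar.anchor[d→1816-10-09]
See: 1816-10-09
Do: kalendar.yearhop[n→-2]
See: 1814-10-09
Do: kalendar.lunge[n→5]
See: 1815-03-09
Do: kalendar.anchor[d→2142-11-25]
See: 2142-11-25

Answer: 1815-03-09


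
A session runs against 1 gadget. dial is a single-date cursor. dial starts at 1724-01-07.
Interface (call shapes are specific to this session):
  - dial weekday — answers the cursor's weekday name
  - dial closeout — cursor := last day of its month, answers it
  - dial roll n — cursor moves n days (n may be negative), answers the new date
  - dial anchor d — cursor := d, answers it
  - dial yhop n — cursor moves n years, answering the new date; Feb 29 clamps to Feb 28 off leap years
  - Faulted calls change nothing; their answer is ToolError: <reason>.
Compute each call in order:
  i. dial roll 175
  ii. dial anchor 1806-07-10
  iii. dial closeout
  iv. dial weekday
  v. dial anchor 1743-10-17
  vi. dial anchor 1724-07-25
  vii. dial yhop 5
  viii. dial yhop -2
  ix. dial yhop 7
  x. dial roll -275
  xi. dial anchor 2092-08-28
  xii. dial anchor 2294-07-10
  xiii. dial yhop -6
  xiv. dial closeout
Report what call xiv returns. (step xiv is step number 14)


Answer: 2288-07-31

Derivation:
CALL dial roll[n='175']
RET  1724-06-30
CALL dial anchor[d='1806-07-10']
RET  1806-07-10
CALL dial closeout[]
RET  1806-07-31
CALL dial weekday[]
RET  Thursday
CALL dial anchor[d='1743-10-17']
RET  1743-10-17
CALL dial anchor[d='1724-07-25']
RET  1724-07-25
CALL dial yhop[n='5']
RET  1729-07-25
CALL dial yhop[n='-2']
RET  1727-07-25
CALL dial yhop[n='7']
RET  1734-07-25
CALL dial roll[n='-275']
RET  1733-10-23
CALL dial anchor[d='2092-08-28']
RET  2092-08-28
CALL dial anchor[d='2294-07-10']
RET  2294-07-10
CALL dial yhop[n='-6']
RET  2288-07-10
CALL dial closeout[]
RET  2288-07-31


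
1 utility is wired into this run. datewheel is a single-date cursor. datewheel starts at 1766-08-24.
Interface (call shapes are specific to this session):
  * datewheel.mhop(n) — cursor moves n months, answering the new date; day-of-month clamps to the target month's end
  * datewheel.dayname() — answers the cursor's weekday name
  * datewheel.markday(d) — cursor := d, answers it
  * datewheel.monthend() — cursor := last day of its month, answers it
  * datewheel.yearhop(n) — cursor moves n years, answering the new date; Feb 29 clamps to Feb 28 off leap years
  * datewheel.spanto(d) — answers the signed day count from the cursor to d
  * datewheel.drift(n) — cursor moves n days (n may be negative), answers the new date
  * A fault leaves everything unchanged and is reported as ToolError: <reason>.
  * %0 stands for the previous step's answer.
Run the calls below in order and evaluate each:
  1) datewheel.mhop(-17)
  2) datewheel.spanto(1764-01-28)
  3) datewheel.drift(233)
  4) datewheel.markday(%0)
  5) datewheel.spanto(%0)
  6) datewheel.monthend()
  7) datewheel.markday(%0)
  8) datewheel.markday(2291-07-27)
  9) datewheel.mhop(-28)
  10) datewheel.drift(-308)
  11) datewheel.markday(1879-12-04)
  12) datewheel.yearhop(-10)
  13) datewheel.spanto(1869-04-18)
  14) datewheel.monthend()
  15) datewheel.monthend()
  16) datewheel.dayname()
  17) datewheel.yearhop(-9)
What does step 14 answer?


CALL datewheel.mhop[n: -17]
RET  1765-03-24
CALL datewheel.spanto[d: 1764-01-28]
RET  -421
CALL datewheel.drift[n: 233]
RET  1765-11-12
CALL datewheel.markday[d: %0]
RET  1765-11-12
CALL datewheel.spanto[d: %0]
RET  0
CALL datewheel.monthend[]
RET  1765-11-30
CALL datewheel.markday[d: %0]
RET  1765-11-30
CALL datewheel.markday[d: 2291-07-27]
RET  2291-07-27
CALL datewheel.mhop[n: -28]
RET  2289-03-27
CALL datewheel.drift[n: -308]
RET  2288-05-23
CALL datewheel.markday[d: 1879-12-04]
RET  1879-12-04
CALL datewheel.yearhop[n: -10]
RET  1869-12-04
CALL datewheel.spanto[d: 1869-04-18]
RET  -230
CALL datewheel.monthend[]
RET  1869-12-31
CALL datewheel.monthend[]
RET  1869-12-31
CALL datewheel.dayname[]
RET  Friday
CALL datewheel.yearhop[n: -9]
RET  1860-12-31

Answer: 1869-12-31


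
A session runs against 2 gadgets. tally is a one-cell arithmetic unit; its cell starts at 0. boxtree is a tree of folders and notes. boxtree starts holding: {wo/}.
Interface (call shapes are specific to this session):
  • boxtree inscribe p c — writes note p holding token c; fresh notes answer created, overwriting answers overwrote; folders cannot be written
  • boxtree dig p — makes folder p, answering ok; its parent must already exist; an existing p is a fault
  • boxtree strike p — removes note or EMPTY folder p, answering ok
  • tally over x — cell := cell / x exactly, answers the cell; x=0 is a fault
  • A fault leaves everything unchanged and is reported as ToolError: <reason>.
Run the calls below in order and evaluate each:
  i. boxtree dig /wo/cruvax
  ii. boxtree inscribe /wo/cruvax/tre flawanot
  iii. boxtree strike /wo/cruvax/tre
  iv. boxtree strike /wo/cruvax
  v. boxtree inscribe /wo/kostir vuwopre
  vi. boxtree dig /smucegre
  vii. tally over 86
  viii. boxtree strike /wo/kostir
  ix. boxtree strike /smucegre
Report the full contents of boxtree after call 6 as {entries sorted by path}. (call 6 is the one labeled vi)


Answer: {smucegre/, wo/, wo/kostir=vuwopre}

Derivation:
I run boxtree dig with p→/wo/cruvax: ok.
I call boxtree inscribe with p→/wo/cruvax/tre, c→flawanot, giving created.
I run boxtree strike with p→/wo/cruvax/tre, and see ok.
Now I run boxtree strike with p→/wo/cruvax, and observe ok.
Next I call boxtree inscribe with p→/wo/kostir, c→vuwopre, which returns created.
I invoke boxtree dig with p→/smucegre, → ok.
Now I run tally over with x→86, — result: 0.
Then boxtree strike with p→/wo/kostir, and observe ok.
Then boxtree strike with p→/smucegre, and get ok.


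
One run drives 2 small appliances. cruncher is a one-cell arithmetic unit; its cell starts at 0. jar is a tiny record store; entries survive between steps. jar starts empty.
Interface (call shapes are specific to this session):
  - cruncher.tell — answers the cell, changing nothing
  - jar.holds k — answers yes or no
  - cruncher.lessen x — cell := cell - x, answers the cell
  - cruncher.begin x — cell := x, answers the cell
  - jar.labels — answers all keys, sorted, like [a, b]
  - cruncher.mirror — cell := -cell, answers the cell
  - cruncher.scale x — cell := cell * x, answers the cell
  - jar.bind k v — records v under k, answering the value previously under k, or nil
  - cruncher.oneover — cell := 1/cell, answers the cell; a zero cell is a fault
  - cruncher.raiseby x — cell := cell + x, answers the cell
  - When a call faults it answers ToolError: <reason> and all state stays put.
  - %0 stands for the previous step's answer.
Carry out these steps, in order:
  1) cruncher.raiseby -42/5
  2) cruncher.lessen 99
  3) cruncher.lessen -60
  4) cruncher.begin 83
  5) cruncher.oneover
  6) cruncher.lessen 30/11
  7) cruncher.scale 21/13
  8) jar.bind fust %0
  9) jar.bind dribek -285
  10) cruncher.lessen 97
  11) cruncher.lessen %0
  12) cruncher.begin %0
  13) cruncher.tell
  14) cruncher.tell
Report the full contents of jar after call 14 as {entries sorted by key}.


;; raiseby(x='-42/5') : -42/5
;; lessen(x='99') : -537/5
;; lessen(x='-60') : -237/5
;; begin(x='83') : 83
;; oneover() : 1/83
;; lessen(x='30/11') : -2479/913
;; scale(x='21/13') : -52059/11869
;; bind(k='fust', v='%0') : nil
;; bind(k='dribek', v='-285') : nil
;; lessen(x='97') : -1203352/11869
;; lessen(x='%0') : 0
;; begin(x='%0') : 0
;; tell() : 0
;; tell() : 0

Answer: {dribek=-285, fust=-52059/11869}


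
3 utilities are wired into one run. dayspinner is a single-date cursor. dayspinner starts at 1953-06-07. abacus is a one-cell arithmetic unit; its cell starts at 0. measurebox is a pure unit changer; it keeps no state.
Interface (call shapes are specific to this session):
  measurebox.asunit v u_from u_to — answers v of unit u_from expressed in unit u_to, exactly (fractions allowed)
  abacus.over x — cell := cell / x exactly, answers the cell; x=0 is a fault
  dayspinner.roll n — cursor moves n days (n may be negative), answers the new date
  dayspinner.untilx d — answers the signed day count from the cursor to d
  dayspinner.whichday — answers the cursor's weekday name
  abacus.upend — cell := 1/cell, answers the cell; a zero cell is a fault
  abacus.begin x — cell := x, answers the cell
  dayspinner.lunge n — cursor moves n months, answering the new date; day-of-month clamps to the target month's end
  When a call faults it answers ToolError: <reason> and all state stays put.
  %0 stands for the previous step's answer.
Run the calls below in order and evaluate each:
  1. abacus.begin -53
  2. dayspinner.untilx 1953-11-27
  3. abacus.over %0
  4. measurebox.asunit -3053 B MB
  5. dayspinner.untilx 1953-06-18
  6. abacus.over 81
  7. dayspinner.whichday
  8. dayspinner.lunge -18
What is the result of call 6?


Answer: -53/14013

Derivation:
==> begin(x→-53)
<== -53
==> untilx(d→1953-11-27)
<== 173
==> over(x→%0)
<== -53/173
==> asunit(v→-3053, u_from→B, u_to→MB)
<== -3053/1000000
==> untilx(d→1953-06-18)
<== 11
==> over(x→81)
<== -53/14013
==> whichday()
<== Sunday
==> lunge(n→-18)
<== 1951-12-07


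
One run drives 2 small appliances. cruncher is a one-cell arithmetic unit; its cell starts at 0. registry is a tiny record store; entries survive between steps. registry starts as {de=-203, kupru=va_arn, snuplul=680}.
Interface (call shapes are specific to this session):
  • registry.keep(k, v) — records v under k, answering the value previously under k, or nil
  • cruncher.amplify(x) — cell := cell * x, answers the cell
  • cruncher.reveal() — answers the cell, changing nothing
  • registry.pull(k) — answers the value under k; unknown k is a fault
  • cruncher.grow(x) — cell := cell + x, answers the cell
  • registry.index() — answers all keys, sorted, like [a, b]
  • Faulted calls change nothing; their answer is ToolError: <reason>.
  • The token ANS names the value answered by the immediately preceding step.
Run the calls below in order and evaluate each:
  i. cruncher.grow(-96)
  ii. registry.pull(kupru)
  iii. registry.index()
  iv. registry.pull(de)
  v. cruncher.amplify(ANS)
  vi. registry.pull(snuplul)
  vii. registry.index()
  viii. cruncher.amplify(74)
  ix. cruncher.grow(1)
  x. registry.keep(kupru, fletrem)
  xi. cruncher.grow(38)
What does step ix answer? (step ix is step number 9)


;; grow(x=-96) => -96
;; pull(k=kupru) => va_arn
;; index() => [de, kupru, snuplul]
;; pull(k=de) => -203
;; amplify(x=ANS) => 19488
;; pull(k=snuplul) => 680
;; index() => [de, kupru, snuplul]
;; amplify(x=74) => 1442112
;; grow(x=1) => 1442113
;; keep(k=kupru, v=fletrem) => va_arn
;; grow(x=38) => 1442151

Answer: 1442113


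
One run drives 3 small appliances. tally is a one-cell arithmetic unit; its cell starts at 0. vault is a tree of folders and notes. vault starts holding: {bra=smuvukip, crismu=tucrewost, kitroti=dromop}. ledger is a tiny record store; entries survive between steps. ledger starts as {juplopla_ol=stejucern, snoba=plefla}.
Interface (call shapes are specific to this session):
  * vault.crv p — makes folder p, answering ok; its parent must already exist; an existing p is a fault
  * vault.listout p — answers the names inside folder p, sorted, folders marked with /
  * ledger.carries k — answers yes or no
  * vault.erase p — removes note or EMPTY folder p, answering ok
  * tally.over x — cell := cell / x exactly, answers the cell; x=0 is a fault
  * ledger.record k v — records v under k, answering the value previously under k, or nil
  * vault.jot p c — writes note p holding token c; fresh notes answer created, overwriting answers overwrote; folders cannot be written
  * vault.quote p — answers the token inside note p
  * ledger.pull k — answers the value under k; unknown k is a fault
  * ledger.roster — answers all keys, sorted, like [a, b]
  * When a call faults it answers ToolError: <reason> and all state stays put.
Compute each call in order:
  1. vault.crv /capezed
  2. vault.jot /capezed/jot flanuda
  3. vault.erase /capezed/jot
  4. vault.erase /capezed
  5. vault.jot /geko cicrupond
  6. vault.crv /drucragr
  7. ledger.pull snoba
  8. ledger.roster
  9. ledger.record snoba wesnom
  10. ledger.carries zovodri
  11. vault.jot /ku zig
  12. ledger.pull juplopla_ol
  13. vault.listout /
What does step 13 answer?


>>> crv p→/capezed
:: ok
>>> jot p→/capezed/jot c→flanuda
:: created
>>> erase p→/capezed/jot
:: ok
>>> erase p→/capezed
:: ok
>>> jot p→/geko c→cicrupond
:: created
>>> crv p→/drucragr
:: ok
>>> pull k→snoba
:: plefla
>>> roster
:: [juplopla_ol, snoba]
>>> record k→snoba v→wesnom
:: plefla
>>> carries k→zovodri
:: no
>>> jot p→/ku c→zig
:: created
>>> pull k→juplopla_ol
:: stejucern
>>> listout p→/
:: [bra, crismu, drucragr/, geko, kitroti, ku]

Answer: [bra, crismu, drucragr/, geko, kitroti, ku]


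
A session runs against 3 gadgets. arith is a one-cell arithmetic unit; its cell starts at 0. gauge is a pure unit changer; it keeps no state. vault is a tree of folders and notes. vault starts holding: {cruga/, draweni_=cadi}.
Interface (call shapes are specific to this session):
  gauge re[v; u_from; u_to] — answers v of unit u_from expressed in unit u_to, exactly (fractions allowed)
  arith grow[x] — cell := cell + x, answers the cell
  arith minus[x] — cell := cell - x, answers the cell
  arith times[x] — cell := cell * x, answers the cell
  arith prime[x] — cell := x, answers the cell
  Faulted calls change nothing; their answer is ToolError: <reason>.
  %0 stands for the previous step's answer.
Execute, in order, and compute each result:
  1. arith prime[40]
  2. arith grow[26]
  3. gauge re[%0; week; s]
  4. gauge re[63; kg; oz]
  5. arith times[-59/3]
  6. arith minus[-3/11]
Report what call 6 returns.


! arith prime(x='40') => 40
! arith grow(x='26') => 66
! gauge re(v='%0', u_from='week', u_to='s') => 39916800
! gauge re(v='63', u_from='kg', u_to='oz') => 14400000000/6479891
! arith times(x='-59/3') => -1298
! arith minus(x='-3/11') => -14275/11

Answer: -14275/11


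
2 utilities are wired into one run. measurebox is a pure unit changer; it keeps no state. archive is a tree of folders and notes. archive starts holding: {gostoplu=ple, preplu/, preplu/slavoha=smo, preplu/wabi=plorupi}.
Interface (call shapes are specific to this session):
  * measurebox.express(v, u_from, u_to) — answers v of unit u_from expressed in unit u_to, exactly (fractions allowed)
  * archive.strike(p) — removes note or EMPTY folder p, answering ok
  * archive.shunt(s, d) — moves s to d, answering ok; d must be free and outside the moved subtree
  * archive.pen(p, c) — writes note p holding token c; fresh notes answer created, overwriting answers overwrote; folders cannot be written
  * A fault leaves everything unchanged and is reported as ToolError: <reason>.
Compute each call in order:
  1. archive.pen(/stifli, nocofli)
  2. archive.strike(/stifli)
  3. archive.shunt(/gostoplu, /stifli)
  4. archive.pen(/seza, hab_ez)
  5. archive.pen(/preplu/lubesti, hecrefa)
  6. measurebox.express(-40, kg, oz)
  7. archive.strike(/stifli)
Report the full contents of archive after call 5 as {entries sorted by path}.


Answer: {preplu/, preplu/lubesti=hecrefa, preplu/slavoha=smo, preplu/wabi=plorupi, seza=hab_ez, stifli=ple}

Derivation:
[in] archive.pen p='/stifli' c='nocofli'
  created
[in] archive.strike p='/stifli'
  ok
[in] archive.shunt s='/gostoplu' d='/stifli'
  ok
[in] archive.pen p='/seza' c='hab_ez'
  created
[in] archive.pen p='/preplu/lubesti' c='hecrefa'
  created
[in] measurebox.express v='-40' u_from='kg' u_to='oz'
  -64000000000/45359237
[in] archive.strike p='/stifli'
  ok


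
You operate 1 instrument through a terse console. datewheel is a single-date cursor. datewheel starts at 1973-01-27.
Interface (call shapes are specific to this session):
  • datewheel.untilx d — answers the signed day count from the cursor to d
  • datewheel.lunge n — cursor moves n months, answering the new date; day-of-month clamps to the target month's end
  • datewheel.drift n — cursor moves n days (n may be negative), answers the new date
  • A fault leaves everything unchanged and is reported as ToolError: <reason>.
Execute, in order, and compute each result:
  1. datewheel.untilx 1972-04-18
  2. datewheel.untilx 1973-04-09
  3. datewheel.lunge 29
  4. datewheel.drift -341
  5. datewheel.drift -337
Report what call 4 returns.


Answer: 1974-07-21

Derivation:
→ untilx(d: 1972-04-18)
← -284
→ untilx(d: 1973-04-09)
← 72
→ lunge(n: 29)
← 1975-06-27
→ drift(n: -341)
← 1974-07-21
→ drift(n: -337)
← 1973-08-18


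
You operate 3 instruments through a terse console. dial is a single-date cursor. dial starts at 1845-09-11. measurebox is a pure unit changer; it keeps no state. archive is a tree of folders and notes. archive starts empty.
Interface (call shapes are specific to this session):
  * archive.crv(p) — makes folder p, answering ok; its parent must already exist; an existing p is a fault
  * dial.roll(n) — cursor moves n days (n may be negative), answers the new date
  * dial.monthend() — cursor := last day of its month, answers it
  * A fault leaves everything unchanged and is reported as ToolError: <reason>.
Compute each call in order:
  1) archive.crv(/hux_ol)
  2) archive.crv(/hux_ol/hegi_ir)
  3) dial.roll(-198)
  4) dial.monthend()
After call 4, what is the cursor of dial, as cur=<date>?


Answer: cur=1845-02-28

Derivation:
Act: archive.crv[p='/hux_ol']
Obs: ok
Act: archive.crv[p='/hux_ol/hegi_ir']
Obs: ok
Act: dial.roll[n='-198']
Obs: 1845-02-25
Act: dial.monthend[]
Obs: 1845-02-28


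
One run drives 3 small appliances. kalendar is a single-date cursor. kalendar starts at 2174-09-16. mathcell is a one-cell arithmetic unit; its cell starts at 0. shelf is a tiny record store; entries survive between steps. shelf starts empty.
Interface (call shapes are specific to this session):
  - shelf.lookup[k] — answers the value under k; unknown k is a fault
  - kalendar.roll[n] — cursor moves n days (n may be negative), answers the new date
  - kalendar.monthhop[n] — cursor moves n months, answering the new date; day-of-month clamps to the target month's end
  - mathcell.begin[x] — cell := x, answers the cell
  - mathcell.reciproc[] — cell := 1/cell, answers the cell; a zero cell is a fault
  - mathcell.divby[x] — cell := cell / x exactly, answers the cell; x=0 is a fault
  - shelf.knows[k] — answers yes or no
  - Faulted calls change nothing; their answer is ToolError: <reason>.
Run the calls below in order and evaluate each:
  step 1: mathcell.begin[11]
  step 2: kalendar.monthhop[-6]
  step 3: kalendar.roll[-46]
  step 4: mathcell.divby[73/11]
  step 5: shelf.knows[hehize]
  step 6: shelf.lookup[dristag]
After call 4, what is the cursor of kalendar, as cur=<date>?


Answer: cur=2174-01-29

Derivation:
// 1. mathcell.begin(x='11') -> 11
// 2. kalendar.monthhop(n='-6') -> 2174-03-16
// 3. kalendar.roll(n='-46') -> 2174-01-29
// 4. mathcell.divby(x='73/11') -> 121/73
// 5. shelf.knows(k='hehize') -> no
// 6. shelf.lookup(k='dristag') -> ToolError: no such key dristag


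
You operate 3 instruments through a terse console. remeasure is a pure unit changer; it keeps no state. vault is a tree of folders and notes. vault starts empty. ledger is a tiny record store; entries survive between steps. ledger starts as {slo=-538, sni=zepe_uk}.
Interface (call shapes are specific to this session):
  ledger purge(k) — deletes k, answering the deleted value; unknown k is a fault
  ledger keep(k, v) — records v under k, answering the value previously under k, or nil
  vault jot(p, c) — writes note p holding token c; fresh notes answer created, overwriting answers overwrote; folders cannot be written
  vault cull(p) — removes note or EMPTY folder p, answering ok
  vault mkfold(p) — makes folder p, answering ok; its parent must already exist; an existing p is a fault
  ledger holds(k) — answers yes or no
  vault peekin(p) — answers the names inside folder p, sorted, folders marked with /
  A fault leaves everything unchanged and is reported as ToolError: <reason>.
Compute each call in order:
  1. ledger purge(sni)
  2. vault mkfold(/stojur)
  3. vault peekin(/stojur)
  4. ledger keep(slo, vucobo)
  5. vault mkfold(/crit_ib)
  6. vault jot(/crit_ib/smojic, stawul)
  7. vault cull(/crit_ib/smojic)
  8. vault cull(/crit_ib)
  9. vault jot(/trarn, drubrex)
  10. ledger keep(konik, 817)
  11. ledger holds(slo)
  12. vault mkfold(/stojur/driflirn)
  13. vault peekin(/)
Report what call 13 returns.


;; ledger purge(k→sni) ~> zepe_uk
;; vault mkfold(p→/stojur) ~> ok
;; vault peekin(p→/stojur) ~> []
;; ledger keep(k→slo, v→vucobo) ~> -538
;; vault mkfold(p→/crit_ib) ~> ok
;; vault jot(p→/crit_ib/smojic, c→stawul) ~> created
;; vault cull(p→/crit_ib/smojic) ~> ok
;; vault cull(p→/crit_ib) ~> ok
;; vault jot(p→/trarn, c→drubrex) ~> created
;; ledger keep(k→konik, v→817) ~> nil
;; ledger holds(k→slo) ~> yes
;; vault mkfold(p→/stojur/driflirn) ~> ok
;; vault peekin(p→/) ~> [stojur/, trarn]

Answer: [stojur/, trarn]


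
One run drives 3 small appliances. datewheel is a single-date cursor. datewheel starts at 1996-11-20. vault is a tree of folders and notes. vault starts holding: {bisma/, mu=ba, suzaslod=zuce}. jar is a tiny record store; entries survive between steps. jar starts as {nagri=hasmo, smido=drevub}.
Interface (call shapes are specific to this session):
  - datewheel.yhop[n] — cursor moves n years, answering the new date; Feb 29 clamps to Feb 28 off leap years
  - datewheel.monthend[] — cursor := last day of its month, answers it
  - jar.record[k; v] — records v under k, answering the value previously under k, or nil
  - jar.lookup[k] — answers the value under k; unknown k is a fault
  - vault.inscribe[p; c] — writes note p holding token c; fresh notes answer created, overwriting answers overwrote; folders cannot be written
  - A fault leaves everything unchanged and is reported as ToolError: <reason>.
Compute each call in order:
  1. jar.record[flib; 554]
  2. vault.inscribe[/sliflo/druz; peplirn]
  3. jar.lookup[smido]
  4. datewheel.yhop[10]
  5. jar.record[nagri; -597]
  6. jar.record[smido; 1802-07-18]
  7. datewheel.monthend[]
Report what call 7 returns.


Answer: 2006-11-30

Derivation:
[in] jar.record k=flib v=554
= nil
[in] vault.inscribe p=/sliflo/druz c=peplirn
= ToolError: no parent
[in] jar.lookup k=smido
= drevub
[in] datewheel.yhop n=10
= 2006-11-20
[in] jar.record k=nagri v=-597
= hasmo
[in] jar.record k=smido v=1802-07-18
= drevub
[in] datewheel.monthend
= 2006-11-30


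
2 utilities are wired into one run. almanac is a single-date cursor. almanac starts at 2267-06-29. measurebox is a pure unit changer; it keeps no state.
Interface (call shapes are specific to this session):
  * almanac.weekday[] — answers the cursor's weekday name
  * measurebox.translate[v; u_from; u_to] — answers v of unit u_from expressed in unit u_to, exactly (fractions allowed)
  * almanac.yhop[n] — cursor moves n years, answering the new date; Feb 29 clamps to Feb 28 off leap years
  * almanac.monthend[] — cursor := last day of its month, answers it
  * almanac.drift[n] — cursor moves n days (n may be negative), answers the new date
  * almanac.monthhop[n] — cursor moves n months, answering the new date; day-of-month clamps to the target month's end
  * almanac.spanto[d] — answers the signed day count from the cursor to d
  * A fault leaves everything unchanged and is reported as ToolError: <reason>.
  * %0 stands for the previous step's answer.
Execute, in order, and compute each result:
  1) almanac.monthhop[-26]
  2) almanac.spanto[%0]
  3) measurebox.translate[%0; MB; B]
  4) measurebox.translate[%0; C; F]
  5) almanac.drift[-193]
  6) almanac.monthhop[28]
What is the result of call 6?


Answer: 2267-02-18

Derivation:
CALL monthhop[-26]
RET  2265-04-29
CALL spanto[%0]
RET  0
CALL translate[%0; MB; B]
RET  0
CALL translate[%0; C; F]
RET  32
CALL drift[-193]
RET  2264-10-18
CALL monthhop[28]
RET  2267-02-18


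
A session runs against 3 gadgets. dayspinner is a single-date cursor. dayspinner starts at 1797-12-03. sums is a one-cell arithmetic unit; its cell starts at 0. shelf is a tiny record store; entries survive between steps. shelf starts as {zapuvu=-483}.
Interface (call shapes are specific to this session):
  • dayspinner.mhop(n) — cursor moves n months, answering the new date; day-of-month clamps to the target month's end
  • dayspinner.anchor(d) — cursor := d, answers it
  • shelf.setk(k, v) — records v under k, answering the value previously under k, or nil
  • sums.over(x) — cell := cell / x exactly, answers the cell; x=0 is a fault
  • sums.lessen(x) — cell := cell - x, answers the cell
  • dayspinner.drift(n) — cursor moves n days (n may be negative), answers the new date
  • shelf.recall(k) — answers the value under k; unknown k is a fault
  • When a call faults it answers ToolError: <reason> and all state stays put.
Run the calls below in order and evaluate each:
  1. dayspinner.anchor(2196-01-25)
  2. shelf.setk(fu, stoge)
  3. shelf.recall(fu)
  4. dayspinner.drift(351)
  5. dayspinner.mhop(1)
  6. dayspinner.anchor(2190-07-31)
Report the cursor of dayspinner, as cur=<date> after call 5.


Answer: cur=2197-02-10

Derivation:
-- anchor(2196-01-25) -> 2196-01-25
-- setk(fu, stoge) -> nil
-- recall(fu) -> stoge
-- drift(351) -> 2197-01-10
-- mhop(1) -> 2197-02-10
-- anchor(2190-07-31) -> 2190-07-31


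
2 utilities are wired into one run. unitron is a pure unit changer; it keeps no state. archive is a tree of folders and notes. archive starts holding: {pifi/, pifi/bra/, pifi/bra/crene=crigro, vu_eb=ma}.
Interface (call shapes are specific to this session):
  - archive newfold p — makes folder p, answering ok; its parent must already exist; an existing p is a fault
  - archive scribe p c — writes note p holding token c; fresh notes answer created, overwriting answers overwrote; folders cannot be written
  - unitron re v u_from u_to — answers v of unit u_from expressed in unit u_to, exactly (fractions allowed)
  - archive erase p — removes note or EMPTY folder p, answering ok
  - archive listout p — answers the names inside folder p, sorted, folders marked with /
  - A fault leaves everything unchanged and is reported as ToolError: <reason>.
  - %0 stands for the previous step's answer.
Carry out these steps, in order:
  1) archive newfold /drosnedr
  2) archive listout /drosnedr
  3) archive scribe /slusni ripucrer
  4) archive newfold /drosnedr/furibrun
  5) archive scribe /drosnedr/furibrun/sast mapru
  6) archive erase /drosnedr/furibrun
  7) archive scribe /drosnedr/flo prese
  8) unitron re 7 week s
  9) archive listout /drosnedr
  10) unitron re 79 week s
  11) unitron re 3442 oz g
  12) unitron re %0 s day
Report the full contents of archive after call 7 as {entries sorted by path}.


$ archive newfold p→/drosnedr
  ok
$ archive listout p→/drosnedr
  []
$ archive scribe p→/slusni c→ripucrer
  created
$ archive newfold p→/drosnedr/furibrun
  ok
$ archive scribe p→/drosnedr/furibrun/sast c→mapru
  created
$ archive erase p→/drosnedr/furibrun
  ToolError: not empty
$ archive scribe p→/drosnedr/flo c→prese
  created
$ unitron re v→7 u_from→week u_to→s
  4233600
$ archive listout p→/drosnedr
  [flo, furibrun/]
$ unitron re v→79 u_from→week u_to→s
  47779200
$ unitron re v→3442 u_from→oz u_to→g
  78063246877/800000
$ unitron re v→%0 u_from→s u_to→day
  78063246877/69120000000

Answer: {drosnedr/, drosnedr/flo=prese, drosnedr/furibrun/, drosnedr/furibrun/sast=mapru, pifi/, pifi/bra/, pifi/bra/crene=crigro, slusni=ripucrer, vu_eb=ma}


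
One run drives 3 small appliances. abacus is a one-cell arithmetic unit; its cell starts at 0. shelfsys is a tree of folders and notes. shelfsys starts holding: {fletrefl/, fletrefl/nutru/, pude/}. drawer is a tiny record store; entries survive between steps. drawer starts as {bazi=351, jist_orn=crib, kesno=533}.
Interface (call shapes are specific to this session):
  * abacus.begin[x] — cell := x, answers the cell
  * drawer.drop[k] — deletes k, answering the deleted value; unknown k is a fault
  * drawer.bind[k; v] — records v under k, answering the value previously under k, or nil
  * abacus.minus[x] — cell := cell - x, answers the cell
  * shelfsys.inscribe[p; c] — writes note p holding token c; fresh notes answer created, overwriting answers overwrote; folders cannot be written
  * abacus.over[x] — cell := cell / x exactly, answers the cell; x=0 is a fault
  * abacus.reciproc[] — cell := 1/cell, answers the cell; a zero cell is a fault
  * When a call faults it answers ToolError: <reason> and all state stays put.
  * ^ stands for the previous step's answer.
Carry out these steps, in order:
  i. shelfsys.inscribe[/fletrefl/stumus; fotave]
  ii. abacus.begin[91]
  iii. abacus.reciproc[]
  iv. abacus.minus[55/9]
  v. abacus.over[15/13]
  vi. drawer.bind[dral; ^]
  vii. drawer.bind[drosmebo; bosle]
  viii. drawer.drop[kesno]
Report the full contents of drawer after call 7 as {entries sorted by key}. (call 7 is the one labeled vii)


I invoke inscribe(/fletrefl/stumus, fotave), yielding created.
I call begin(91), and observe 91.
Invoking reciproc(), → 1/91.
Calling minus(55/9), → -4996/819.
Invoking over(15/13), and see -4996/945.
Next I call bind(dral, ^), giving nil.
I call bind(drosmebo, bosle), and see nil.
Calling drop(kesno), yielding 533.

Answer: {bazi=351, dral=-4996/945, drosmebo=bosle, jist_orn=crib, kesno=533}


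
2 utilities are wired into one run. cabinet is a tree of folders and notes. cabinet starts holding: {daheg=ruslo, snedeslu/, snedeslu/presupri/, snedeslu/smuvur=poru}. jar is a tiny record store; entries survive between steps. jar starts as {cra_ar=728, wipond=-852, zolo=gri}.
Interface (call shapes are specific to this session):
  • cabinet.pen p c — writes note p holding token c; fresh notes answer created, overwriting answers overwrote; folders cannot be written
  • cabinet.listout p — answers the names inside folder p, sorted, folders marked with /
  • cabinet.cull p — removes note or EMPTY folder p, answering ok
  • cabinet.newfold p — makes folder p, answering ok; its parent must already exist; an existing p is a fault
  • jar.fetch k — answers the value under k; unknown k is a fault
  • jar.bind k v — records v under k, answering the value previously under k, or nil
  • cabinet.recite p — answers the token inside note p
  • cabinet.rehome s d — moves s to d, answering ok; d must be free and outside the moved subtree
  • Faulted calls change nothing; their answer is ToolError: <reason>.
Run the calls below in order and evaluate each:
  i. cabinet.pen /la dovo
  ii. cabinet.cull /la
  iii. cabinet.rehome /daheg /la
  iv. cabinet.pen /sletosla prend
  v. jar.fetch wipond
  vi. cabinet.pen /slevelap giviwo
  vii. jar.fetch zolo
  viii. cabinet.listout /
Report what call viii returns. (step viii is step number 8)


Answer: [la, sletosla, slevelap, snedeslu/]

Derivation:
~$ cabinet.pen p='/la' c='dovo'
  created
~$ cabinet.cull p='/la'
  ok
~$ cabinet.rehome s='/daheg' d='/la'
  ok
~$ cabinet.pen p='/sletosla' c='prend'
  created
~$ jar.fetch k='wipond'
  -852
~$ cabinet.pen p='/slevelap' c='giviwo'
  created
~$ jar.fetch k='zolo'
  gri
~$ cabinet.listout p='/'
  [la, sletosla, slevelap, snedeslu/]


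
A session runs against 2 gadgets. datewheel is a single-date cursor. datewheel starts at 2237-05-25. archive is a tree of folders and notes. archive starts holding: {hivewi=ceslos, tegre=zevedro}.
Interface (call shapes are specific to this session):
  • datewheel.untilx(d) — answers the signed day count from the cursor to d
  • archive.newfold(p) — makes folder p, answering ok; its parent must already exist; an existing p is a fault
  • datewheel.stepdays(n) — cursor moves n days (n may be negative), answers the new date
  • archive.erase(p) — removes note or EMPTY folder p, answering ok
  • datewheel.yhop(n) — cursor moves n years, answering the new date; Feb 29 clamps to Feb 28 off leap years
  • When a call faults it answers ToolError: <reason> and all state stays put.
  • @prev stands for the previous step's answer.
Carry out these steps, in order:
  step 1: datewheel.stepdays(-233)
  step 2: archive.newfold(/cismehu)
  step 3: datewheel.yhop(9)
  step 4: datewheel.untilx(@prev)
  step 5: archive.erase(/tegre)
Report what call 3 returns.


Then stepdays using n=-233, yielding 2236-10-04.
I try newfold using p=/cismehu, — result: ok.
Using yhop using n=9, → 2245-10-04.
Invoking untilx using d=@prev, which returns 0.
Then erase using p=/tegre, — result: ok.

Answer: 2245-10-04


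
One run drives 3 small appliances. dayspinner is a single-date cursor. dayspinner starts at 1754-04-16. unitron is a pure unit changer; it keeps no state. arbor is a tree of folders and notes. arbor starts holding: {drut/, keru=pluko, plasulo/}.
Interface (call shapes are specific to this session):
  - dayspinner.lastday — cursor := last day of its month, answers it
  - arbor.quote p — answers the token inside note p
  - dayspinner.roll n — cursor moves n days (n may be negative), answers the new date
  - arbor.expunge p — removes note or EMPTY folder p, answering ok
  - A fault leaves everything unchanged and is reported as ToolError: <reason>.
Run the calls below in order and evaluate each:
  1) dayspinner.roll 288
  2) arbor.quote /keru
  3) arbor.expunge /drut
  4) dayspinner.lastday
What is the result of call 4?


-- 1. dayspinner.roll(n: 288) ~> 1755-01-29
-- 2. arbor.quote(p: /keru) ~> pluko
-- 3. arbor.expunge(p: /drut) ~> ok
-- 4. dayspinner.lastday() ~> 1755-01-31

Answer: 1755-01-31


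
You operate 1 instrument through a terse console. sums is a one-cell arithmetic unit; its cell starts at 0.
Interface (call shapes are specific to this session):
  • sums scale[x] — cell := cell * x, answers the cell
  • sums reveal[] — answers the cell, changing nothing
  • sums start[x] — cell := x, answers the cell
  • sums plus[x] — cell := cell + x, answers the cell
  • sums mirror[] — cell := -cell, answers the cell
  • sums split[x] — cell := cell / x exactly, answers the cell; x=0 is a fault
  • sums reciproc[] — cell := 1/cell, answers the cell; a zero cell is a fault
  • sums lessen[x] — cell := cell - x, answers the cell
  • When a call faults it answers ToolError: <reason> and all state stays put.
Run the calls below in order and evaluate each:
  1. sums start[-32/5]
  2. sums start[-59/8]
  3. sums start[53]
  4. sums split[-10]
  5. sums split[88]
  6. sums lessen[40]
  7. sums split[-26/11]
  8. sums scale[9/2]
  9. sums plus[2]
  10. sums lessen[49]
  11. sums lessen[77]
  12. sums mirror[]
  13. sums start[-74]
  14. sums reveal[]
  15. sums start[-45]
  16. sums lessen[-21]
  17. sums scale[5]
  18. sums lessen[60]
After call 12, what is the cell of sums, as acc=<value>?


Answer: acc=198563/4160

Derivation:
% sums start(x=-32/5) == -32/5
% sums start(x=-59/8) == -59/8
% sums start(x=53) == 53
% sums split(x=-10) == -53/10
% sums split(x=88) == -53/880
% sums lessen(x=40) == -35253/880
% sums split(x=-26/11) == 35253/2080
% sums scale(x=9/2) == 317277/4160
% sums plus(x=2) == 325597/4160
% sums lessen(x=49) == 121757/4160
% sums lessen(x=77) == -198563/4160
% sums mirror() == 198563/4160
% sums start(x=-74) == -74
% sums reveal() == -74
% sums start(x=-45) == -45
% sums lessen(x=-21) == -24
% sums scale(x=5) == -120
% sums lessen(x=60) == -180


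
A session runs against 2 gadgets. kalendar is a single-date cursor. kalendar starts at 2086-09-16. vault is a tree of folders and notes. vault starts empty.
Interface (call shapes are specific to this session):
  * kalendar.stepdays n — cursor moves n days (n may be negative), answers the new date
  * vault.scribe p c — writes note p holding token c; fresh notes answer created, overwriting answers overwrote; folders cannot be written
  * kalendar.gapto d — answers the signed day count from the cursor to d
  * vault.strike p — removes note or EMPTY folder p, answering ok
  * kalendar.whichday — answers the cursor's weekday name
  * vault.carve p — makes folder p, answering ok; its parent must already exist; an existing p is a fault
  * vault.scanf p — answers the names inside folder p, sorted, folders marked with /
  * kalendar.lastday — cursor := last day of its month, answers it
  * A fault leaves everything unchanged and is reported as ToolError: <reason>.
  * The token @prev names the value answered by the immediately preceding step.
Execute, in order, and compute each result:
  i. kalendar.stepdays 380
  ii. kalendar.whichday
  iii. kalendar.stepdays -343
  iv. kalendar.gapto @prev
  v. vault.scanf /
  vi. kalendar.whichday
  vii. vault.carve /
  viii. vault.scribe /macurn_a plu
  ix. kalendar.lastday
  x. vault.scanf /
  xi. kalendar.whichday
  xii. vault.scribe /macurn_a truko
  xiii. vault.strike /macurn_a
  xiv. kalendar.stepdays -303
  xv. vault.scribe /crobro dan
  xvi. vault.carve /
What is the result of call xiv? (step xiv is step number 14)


Answer: 2086-01-01

Derivation:
Act: kalendar.stepdays[n: 380]
Obs: 2087-10-01
Act: kalendar.whichday[]
Obs: Wednesday
Act: kalendar.stepdays[n: -343]
Obs: 2086-10-23
Act: kalendar.gapto[d: @prev]
Obs: 0
Act: vault.scanf[p: /]
Obs: []
Act: kalendar.whichday[]
Obs: Wednesday
Act: vault.carve[p: /]
Obs: ToolError: exists
Act: vault.scribe[p: /macurn_a; c: plu]
Obs: created
Act: kalendar.lastday[]
Obs: 2086-10-31
Act: vault.scanf[p: /]
Obs: [macurn_a]
Act: kalendar.whichday[]
Obs: Thursday
Act: vault.scribe[p: /macurn_a; c: truko]
Obs: overwrote
Act: vault.strike[p: /macurn_a]
Obs: ok
Act: kalendar.stepdays[n: -303]
Obs: 2086-01-01
Act: vault.scribe[p: /crobro; c: dan]
Obs: created
Act: vault.carve[p: /]
Obs: ToolError: exists
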